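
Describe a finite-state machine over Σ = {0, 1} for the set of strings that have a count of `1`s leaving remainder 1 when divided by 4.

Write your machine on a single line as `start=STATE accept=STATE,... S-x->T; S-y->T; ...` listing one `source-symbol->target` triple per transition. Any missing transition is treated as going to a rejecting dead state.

Keep the running count of `1`s modulo 4: each `1` advances along the cycle s0 → s1 → s2 → s3 → s0 while other symbols loop. Accept at s1.
4 states suffice.
        0   1  
>  s0   s0  s1 
 * s1   s1  s2 
   s2   s2  s3 
   s3   s3  s0 
(> = start, * = accepting)

start=s0; accept=s1; s0-0->s0; s0-1->s1; s1-0->s1; s1-1->s2; s2-0->s2; s2-1->s3; s3-0->s3; s3-1->s0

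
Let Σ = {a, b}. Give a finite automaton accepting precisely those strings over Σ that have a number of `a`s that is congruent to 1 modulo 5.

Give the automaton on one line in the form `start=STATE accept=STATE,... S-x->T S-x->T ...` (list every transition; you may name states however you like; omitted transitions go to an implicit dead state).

The only thing that matters is how many `a`s have appeared, reduced mod 5. Use one state per residue: q0 for 0, …, q4 for 4. Reading `a` moves to the next residue; anything else stays put. q1 is accepting.
        a   b  
>  q0   q1  q0 
 * q1   q2  q1 
   q2   q3  q2 
   q3   q4  q3 
   q4   q0  q4 
(> = start, * = accepting)

start=q0 accept=q1 q0-a->q1 q0-b->q0 q1-a->q2 q1-b->q1 q2-a->q3 q2-b->q2 q3-a->q4 q3-b->q3 q4-a->q0 q4-b->q4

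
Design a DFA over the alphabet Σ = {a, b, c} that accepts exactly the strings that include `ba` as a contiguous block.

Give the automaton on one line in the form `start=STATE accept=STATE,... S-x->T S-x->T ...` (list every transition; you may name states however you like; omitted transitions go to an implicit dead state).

start=q0 accept=q2 q0-a->q0 q0-b->q1 q0-c->q0 q1-a->q2 q1-b->q1 q1-c->q0 q2-a->q2 q2-b->q2 q2-c->q2

Track how much of `ba` has been matched so far: state q0 is no progress, q2 is the absorbing accept state reached once `ba` has occurred. Intermediate states record partial matches; on a mismatch, fall back to the longest reusable overlap.
A 3-state machine:
        a   b   c  
>  q0   q0  q1  q0 
   q1   q2  q1  q0 
 * q2   q2  q2  q2 
(> = start, * = accepting)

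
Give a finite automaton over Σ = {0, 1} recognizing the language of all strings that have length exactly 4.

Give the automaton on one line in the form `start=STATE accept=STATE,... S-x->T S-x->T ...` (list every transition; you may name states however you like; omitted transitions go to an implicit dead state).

start=A accept=E A-0->B A-1->B B-0->C B-1->C C-0->D C-1->D D-0->E D-1->E E-0->F E-1->F F-0->F F-1->F

Count input length up to 5: every symbol moves from A toward F, which means 'more than 4' and absorbs. Accept from {E}.
       0  1 
>  A   B  B 
   B   C  C 
   C   D  D 
   D   E  E 
 * E   F  F 
   F   F  F 
(> = start, * = accepting)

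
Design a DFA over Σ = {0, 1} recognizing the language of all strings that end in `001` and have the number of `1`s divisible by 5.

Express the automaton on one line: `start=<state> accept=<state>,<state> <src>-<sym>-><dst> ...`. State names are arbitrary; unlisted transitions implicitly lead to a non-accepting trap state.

Build one automaton per condition and run them in lockstep. The first has 4 states tracking how much of the suffix `001` has currently been matched; the second has 5 states tracking the count of `1`s modulo 5. A product state is a pair (one from each), accepting exactly when both do. Minimizing collapses redundant product states.
An 8-state machine:
       0  1 
>  A   A  B 
   B   B  C 
   C   C  D 
   D   D  E 
   E   F  A 
   F   G  A 
   G   G  H 
 * H   A  B 
(> = start, * = accepting)

start=A accept=H A-0->A A-1->B B-0->B B-1->C C-0->C C-1->D D-0->D D-1->E E-0->F E-1->A F-0->G F-1->A G-0->G G-1->H H-0->A H-1->B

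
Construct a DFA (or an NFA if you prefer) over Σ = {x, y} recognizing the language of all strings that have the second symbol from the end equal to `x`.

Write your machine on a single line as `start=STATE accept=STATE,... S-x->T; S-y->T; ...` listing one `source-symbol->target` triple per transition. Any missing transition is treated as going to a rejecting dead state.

start=A; accept=D,E; A-x->B; A-y->C; B-x->D; B-y->E; C-x->F; C-y->G; D-x->D; D-y->E; E-x->F; E-y->G; F-x->D; F-y->E; G-x->F; G-y->G

A DFA must remember the last 2 symbols (since which symbol is second-to-last isn't known until the input ends). Use one state per possible window of the last ≤2 symbols; accept from those whose window starts with `x`.
With 7 states:
       x  y 
>  A   B  C 
   B   D  E 
   C   F  G 
 * D   D  E 
 * E   F  G 
   F   D  E 
   G   F  G 
(> = start, * = accepting)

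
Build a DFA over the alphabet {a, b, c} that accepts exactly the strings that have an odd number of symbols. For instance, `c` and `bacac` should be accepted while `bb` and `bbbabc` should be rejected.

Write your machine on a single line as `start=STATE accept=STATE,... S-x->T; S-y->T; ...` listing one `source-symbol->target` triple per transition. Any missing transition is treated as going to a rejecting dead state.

start=q0; accept=q1; q0-a->q1; q0-b->q1; q0-c->q1; q1-a->q0; q1-b->q0; q1-c->q0

Count input length modulo 2: every symbol advances one step around the cycle q0 → q1 → q0. Accept at q1.
2 states suffice.
        a   b   c  
>  q0   q1  q1  q1 
 * q1   q0  q0  q0 
(> = start, * = accepting)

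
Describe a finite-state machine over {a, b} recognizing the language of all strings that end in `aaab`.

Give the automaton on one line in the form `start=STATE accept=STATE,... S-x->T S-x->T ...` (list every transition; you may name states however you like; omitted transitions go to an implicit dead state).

start=q0 accept=q4 q0-a->q1 q0-b->q0 q1-a->q2 q1-b->q0 q2-a->q3 q2-b->q0 q3-a->q3 q3-b->q4 q4-a->q1 q4-b->q0

Remember how much of `aaab` the current input suffix matches. State q0 means no match yet; q1 means the last symbol is `a`; q2 means the last 2 symbols are `aa`; q3 means the last 3 symbols are `aaa`; q4 means the last 4 symbols are `aaab`. Only q4 accepts. On a mismatch, fall back to the longest proper suffix that is still a prefix of `aaab`.
A 5-state machine:
        a   b  
>  q0   q1  q0 
   q1   q2  q0 
   q2   q3  q0 
   q3   q3  q4 
 * q4   q1  q0 
(> = start, * = accepting)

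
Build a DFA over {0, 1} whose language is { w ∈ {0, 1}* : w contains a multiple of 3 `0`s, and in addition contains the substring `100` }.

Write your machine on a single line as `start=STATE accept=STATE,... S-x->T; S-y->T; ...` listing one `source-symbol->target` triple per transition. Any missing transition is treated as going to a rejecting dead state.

Run two small machines in parallel and take their product. The first has 3 states tracking the count of `0`s modulo 3; the second has 4 states tracking whether and how much of `100` has been seen. A product state is a pair (one from each), accepting exactly when both do.
A 12-state machine:
          0    1  
>  q0     q1   q2 
   q1     q3   q4 
   q2     q5   q2 
   q3     q0   q6 
   q4     q7   q4 
   q5     q8   q4 
   q6     q9   q6 
   q7    q10   q6 
   q8    q10   q8 
   q9    q11   q2 
 * q10   q11  q10 
   q11    q8  q11 
(> = start, * = accepting)

start=q0; accept=q10; q0-0->q1; q0-1->q2; q1-0->q3; q1-1->q4; q2-0->q5; q2-1->q2; q3-0->q0; q3-1->q6; q4-0->q7; q4-1->q4; q5-0->q8; q5-1->q4; q6-0->q9; q6-1->q6; q7-0->q10; q7-1->q6; q8-0->q10; q8-1->q8; q9-0->q11; q9-1->q2; q10-0->q11; q10-1->q10; q11-0->q8; q11-1->q11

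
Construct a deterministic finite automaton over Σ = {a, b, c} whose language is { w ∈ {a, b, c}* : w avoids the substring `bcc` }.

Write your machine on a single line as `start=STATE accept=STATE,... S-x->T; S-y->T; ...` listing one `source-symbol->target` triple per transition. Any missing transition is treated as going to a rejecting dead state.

start=q0; accept=q0,q1,q2; q0-a->q0; q0-b->q1; q0-c->q0; q1-a->q0; q1-b->q1; q1-c->q2; q2-a->q0; q2-b->q1; q2-c->q3; q3-a->q3; q3-b->q3; q3-c->q3

Track partial matches of the forbidden pattern `bcc`. State q3 is a dead state reached once `bcc` has occurred; every other state accepts. q0 means no part of `bcc` is currently matched.
With 4 states:
        a   b   c  
>* q0   q0  q1  q0 
 * q1   q0  q1  q2 
 * q2   q0  q1  q3 
   q3   q3  q3  q3 
(> = start, * = accepting)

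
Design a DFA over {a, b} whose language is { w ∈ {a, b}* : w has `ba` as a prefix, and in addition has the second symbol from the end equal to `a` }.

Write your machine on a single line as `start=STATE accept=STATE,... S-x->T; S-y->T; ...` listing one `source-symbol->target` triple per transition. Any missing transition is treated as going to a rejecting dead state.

Build one automaton per condition and run them in lockstep. One (4 states) tracks whether the input so far still matches the prefix `ba`; the other (7 states) tracks the last 2 symbols read. Each combined state is a pair, one component from each; accept when both components accept.
With 11 states:
          a    b  
>  s0     s1   s2 
   s1     s3   s4 
   s2     s5   s6 
   s3     s3   s4 
   s4     s7   s6 
   s5     s8   s9 
   s6     s7   s6 
   s7     s3   s4 
 * s8     s8   s9 
 * s9     s5  s10 
   s10    s5  s10 
(> = start, * = accepting)

start=s0; accept=s8,s9; s0-a->s1; s0-b->s2; s1-a->s3; s1-b->s4; s2-a->s5; s2-b->s6; s3-a->s3; s3-b->s4; s4-a->s7; s4-b->s6; s5-a->s8; s5-b->s9; s6-a->s7; s6-b->s6; s7-a->s3; s7-b->s4; s8-a->s8; s8-b->s9; s9-a->s5; s9-b->s10; s10-a->s5; s10-b->s10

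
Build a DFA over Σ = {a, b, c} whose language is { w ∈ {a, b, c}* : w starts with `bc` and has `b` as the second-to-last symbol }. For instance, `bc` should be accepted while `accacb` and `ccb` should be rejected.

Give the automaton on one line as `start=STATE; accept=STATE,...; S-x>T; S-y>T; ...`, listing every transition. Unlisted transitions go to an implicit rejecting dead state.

start=s0; accept=s9,s20,s21; s0-a>s1; s0-b>s2; s0-c>s3; s1-a>s4; s1-b>s5; s1-c>s6; s2-a>s7; s2-b>s8; s2-c>s9; s3-a>s10; s3-b>s11; s3-c>s12; s4-a>s4; s4-b>s5; s4-c>s6; s5-a>s7; s5-b>s8; s5-c>s13; s6-a>s10; s6-b>s11; s6-c>s12; s7-a>s4; s7-b>s5; s7-c>s6; s8-a>s7; s8-b>s8; s8-c>s13; s9-a>s14; s9-b>s15; s9-c>s16; s10-a>s4; s10-b>s5; s10-c>s6; s11-a>s7; s11-b>s8; s11-c>s13; s12-a>s10; s12-b>s11; s12-c>s12; s13-a>s10; s13-b>s11; s13-c>s12; s14-a>s17; s14-b>s18; s14-c>s19; s15-a>s20; s15-b>s21; s15-c>s9; s16-a>s14; s16-b>s15; s16-c>s16; s17-a>s17; s17-b>s18; s17-c>s19; s18-a>s20; s18-b>s21; s18-c>s9; s19-a>s14; s19-b>s15; s19-c>s16; s20-a>s17; s20-b>s18; s20-c>s19; s21-a>s20; s21-b>s21; s21-c>s9

Build one automaton per condition and run them in lockstep. The first has 4 states tracking whether the input so far still matches the prefix `bc`; the second has 13 states tracking the last 2 symbols read. A product state is a pair (one from each), accepting exactly when both do.
          a    b    c  
>  s0     s1   s2   s3 
   s1     s4   s5   s6 
   s2     s7   s8   s9 
   s3    s10  s11  s12 
   s4     s4   s5   s6 
   s5     s7   s8  s13 
   s6    s10  s11  s12 
   s7     s4   s5   s6 
   s8     s7   s8  s13 
 * s9    s14  s15  s16 
   s10    s4   s5   s6 
   s11    s7   s8  s13 
   s12   s10  s11  s12 
   s13   s10  s11  s12 
   s14   s17  s18  s19 
   s15   s20  s21   s9 
   s16   s14  s15  s16 
   s17   s17  s18  s19 
   s18   s20  s21   s9 
   s19   s14  s15  s16 
 * s20   s17  s18  s19 
 * s21   s20  s21   s9 
(> = start, * = accepting)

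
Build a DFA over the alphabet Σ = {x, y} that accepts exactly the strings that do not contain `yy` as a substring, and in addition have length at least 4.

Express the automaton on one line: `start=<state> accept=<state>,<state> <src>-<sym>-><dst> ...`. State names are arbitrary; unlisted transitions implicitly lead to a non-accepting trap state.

Handle the two conditions separately and then intersect. The first has 3 states tracking partial matches of the forbidden pattern `yy`; the second has 6 states tracking the input length, saturating at 5. A product state is a pair (one from each), accepting exactly when both do.
With 15 states:
          x    y  
>  q0     q1   q2 
   q1     q3   q4 
   q2     q3   q5 
   q3     q6   q7 
   q4     q6   q8 
   q5     q8   q8 
   q6     q9  q10 
   q7     q9  q11 
   q8    q11  q11 
 * q9    q12  q13 
 * q10   q12  q14 
   q11   q14  q14 
 * q12   q12  q13 
 * q13   q12  q14 
   q14   q14  q14 
(> = start, * = accepting)

start=q0 accept=q9,q10,q12,q13 q0-x->q1 q0-y->q2 q1-x->q3 q1-y->q4 q2-x->q3 q2-y->q5 q3-x->q6 q3-y->q7 q4-x->q6 q4-y->q8 q5-x->q8 q5-y->q8 q6-x->q9 q6-y->q10 q7-x->q9 q7-y->q11 q8-x->q11 q8-y->q11 q9-x->q12 q9-y->q13 q10-x->q12 q10-y->q14 q11-x->q14 q11-y->q14 q12-x->q12 q12-y->q13 q13-x->q12 q13-y->q14 q14-x->q14 q14-y->q14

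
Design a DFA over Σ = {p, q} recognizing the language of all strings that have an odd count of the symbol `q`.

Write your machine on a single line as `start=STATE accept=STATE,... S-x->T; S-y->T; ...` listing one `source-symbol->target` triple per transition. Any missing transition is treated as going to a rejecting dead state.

start=s0; accept=s1; s0-p->s0; s0-q->s1; s1-p->s1; s1-q->s0

The only thing that matters is how many `q`s have appeared, reduced mod 2. Use one state per residue: s0 for 0, …, s1 for 1. Reading `q` moves to the next residue; anything else stays put. s1 is accepting.
2 states suffice.
        p   q  
>  s0   s0  s1 
 * s1   s1  s0 
(> = start, * = accepting)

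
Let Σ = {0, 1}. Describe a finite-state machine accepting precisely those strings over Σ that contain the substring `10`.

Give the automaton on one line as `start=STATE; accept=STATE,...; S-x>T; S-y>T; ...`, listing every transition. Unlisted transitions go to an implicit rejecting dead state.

States q0..q1 record the length of the longest prefix of `10` that matches the current input suffix. Reaching q2 means `10` has been seen, and we stay there forever. Accept from q2.
With 3 states:
        0   1  
>  q0   q0  q1 
   q1   q2  q1 
 * q2   q2  q2 
(> = start, * = accepting)

start=q0; accept=q2; q0-0>q0; q0-1>q1; q1-0>q2; q1-1>q1; q2-0>q2; q2-1>q2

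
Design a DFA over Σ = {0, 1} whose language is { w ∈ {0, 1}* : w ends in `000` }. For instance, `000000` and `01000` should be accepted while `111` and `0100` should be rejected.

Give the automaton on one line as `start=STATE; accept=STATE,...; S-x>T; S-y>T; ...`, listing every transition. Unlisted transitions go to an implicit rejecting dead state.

Remember how much of `000` the current input suffix matches. State q0 means no match yet; q1 means the last symbol is `0`; q2 means the last 2 symbols are `00`; q3 means the last 3 symbols are `000`. Only q3 accepts. On a mismatch, fall back to the longest proper suffix that is still a prefix of `000`.
A 4-state machine:
        0   1  
>  q0   q1  q0 
   q1   q2  q0 
   q2   q3  q0 
 * q3   q3  q0 
(> = start, * = accepting)

start=q0; accept=q3; q0-0>q1; q0-1>q0; q1-0>q2; q1-1>q0; q2-0>q3; q2-1>q0; q3-0>q3; q3-1>q0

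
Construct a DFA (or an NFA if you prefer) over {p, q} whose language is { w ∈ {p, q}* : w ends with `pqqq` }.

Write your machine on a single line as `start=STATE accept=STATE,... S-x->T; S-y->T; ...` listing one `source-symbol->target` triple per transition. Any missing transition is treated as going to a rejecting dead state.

Let each state record the length of the longest suffix of the input read so far that is also a prefix of `pqqq`. s1 means the last symbol is `p`; s2 means the last 2 symbols are `pq`; s3 means the last 3 symbols are `pqq`; s4 means the last 4 symbols are `pqqq`. Accept only at s4, where the string currently ends in `pqqq`.
With 5 states:
        p   q  
>  s0   s1  s0 
   s1   s1  s2 
   s2   s1  s3 
   s3   s1  s4 
 * s4   s1  s0 
(> = start, * = accepting)

start=s0; accept=s4; s0-p->s1; s0-q->s0; s1-p->s1; s1-q->s2; s2-p->s1; s2-q->s3; s3-p->s1; s3-q->s4; s4-p->s1; s4-q->s0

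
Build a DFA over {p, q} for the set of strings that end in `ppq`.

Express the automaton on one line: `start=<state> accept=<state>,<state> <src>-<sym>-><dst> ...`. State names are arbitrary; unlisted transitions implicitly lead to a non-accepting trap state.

start=S0 accept=S3 S0-p->S1 S0-q->S0 S1-p->S2 S1-q->S0 S2-p->S2 S2-q->S3 S3-p->S1 S3-q->S0

Remember how much of `ppq` the current input suffix matches. State S0 means no match yet; S1 means the last symbol is `p`; S2 means the last 2 symbols are `pp`; S3 means the last 3 symbols are `ppq`. Only S3 accepts. On a mismatch, fall back to the longest proper suffix that is still a prefix of `ppq`.
With 4 states:
        p   q  
>  S0   S1  S0 
   S1   S2  S0 
   S2   S2  S3 
 * S3   S1  S0 
(> = start, * = accepting)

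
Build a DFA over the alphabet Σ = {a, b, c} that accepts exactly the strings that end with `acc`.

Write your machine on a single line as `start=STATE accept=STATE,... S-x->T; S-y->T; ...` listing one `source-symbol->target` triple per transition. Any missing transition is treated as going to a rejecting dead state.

Let each state record the length of the longest suffix of the input read so far that is also a prefix of `acc`. s1 means the last symbol is `a`; s2 means the last 2 symbols are `ac`; s3 means the last 3 symbols are `acc`. Accept only at s3, where the string currently ends in `acc`.
With 4 states:
        a   b   c  
>  s0   s1  s0  s0 
   s1   s1  s0  s2 
   s2   s1  s0  s3 
 * s3   s1  s0  s0 
(> = start, * = accepting)

start=s0; accept=s3; s0-a->s1; s0-b->s0; s0-c->s0; s1-a->s1; s1-b->s0; s1-c->s2; s2-a->s1; s2-b->s0; s2-c->s3; s3-a->s1; s3-b->s0; s3-c->s0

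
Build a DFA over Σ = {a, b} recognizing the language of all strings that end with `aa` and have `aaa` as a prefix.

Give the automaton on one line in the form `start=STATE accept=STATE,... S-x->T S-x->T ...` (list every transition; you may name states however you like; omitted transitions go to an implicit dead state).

start=S0 accept=S5 S0-a->S1 S0-b->S2 S1-a->S3 S1-b->S2 S2-a->S4 S2-b->S2 S3-a->S5 S3-b->S2 S4-a->S6 S4-b->S2 S5-a->S5 S5-b->S7 S6-a->S6 S6-b->S2 S7-a->S8 S7-b->S7 S8-a->S5 S8-b->S7

Handle the two conditions separately and then intersect. The first has 3 states tracking how much of the suffix `aa` has currently been matched; the second has 5 states tracking whether the input so far still matches the prefix `aaa`. A product state is a pair (one from each), accepting exactly when both do.
9 states suffice.
        a   b  
>  S0   S1  S2 
   S1   S3  S2 
   S2   S4  S2 
   S3   S5  S2 
   S4   S6  S2 
 * S5   S5  S7 
   S6   S6  S2 
   S7   S8  S7 
   S8   S5  S7 
(> = start, * = accepting)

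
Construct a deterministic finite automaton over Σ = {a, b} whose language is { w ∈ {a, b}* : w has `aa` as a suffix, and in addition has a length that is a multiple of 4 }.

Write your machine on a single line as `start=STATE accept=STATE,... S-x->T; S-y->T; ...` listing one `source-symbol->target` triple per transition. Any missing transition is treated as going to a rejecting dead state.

start=s0; accept=s5; s0-a->s1; s0-b->s1; s1-a->s2; s1-b->s2; s2-a->s3; s2-b->s4; s3-a->s5; s3-b->s0; s4-a->s0; s4-b->s0; s5-a->s1; s5-b->s1

Handle the two conditions separately and then intersect. The first has 3 states tracking how much of the suffix `aa` has currently been matched; the second has 4 states tracking the input length modulo 4. A product state is a pair (one from each), accepting exactly when both do. Minimizing collapses redundant product states.
A 6-state machine:
        a   b  
>  s0   s1  s1 
   s1   s2  s2 
   s2   s3  s4 
   s3   s5  s0 
   s4   s0  s0 
 * s5   s1  s1 
(> = start, * = accepting)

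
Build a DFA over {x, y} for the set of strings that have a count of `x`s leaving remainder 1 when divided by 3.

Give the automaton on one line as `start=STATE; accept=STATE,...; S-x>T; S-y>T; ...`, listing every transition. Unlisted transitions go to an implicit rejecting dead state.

The only thing that matters is how many `x`s have appeared, reduced mod 3. Use one state per residue: A for 0, …, C for 2. Reading `x` moves to the next residue; anything else stays put. B is accepting.
A 3-state machine:
       x  y 
>  A   B  A 
 * B   C  B 
   C   A  C 
(> = start, * = accepting)

start=A; accept=B; A-x>B; A-y>A; B-x>C; B-y>B; C-x>A; C-y>C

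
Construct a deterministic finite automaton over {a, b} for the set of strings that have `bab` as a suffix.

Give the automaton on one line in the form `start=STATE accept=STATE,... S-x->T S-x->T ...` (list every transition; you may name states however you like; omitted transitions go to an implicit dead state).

start=s0 accept=s3 s0-a->s0 s0-b->s1 s1-a->s2 s1-b->s1 s2-a->s0 s2-b->s3 s3-a->s2 s3-b->s1

Let each state record the length of the longest suffix of the input read so far that is also a prefix of `bab`. s1 means the last symbol is `b`; s2 means the last 2 symbols are `ba`; s3 means the last 3 symbols are `bab`. Accept only at s3, where the string currently ends in `bab`.
4 states suffice.
        a   b  
>  s0   s0  s1 
   s1   s2  s1 
   s2   s0  s3 
 * s3   s2  s1 
(> = start, * = accepting)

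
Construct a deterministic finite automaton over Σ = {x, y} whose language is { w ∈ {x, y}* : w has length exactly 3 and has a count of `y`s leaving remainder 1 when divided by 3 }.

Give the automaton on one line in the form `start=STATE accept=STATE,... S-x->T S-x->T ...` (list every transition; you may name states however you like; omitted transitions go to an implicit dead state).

Handle the two conditions separately and then intersect. The first has 5 states tracking the input length, saturating at 4; the second has 3 states tracking the count of `y`s modulo 3. A product state is a pair (one from each), accepting exactly when both do. Equivalent product states are then merged.
7 states suffice.
        x   y  
>  q0   q1  q2 
   q1   q3  q4 
   q2   q4  q5 
   q3   q5  q6 
   q4   q6  q5 
   q5   q5  q5 
 * q6   q5  q5 
(> = start, * = accepting)

start=q0 accept=q6 q0-x->q1 q0-y->q2 q1-x->q3 q1-y->q4 q2-x->q4 q2-y->q5 q3-x->q5 q3-y->q6 q4-x->q6 q4-y->q5 q5-x->q5 q5-y->q5 q6-x->q5 q6-y->q5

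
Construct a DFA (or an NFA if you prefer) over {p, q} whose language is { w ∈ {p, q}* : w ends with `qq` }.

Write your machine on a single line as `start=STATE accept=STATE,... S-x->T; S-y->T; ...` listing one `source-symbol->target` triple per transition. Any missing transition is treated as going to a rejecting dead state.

start=A; accept=C; A-p->A; A-q->B; B-p->A; B-q->C; C-p->A; C-q->C

Remember how much of `qq` the current input suffix matches. State A means no match yet; B means the last symbol is `q`; C means the last 2 symbols are `qq`. Only C accepts. On a mismatch, fall back to the longest proper suffix that is still a prefix of `qq`.
       p  q 
>  A   A  B 
   B   A  C 
 * C   A  C 
(> = start, * = accepting)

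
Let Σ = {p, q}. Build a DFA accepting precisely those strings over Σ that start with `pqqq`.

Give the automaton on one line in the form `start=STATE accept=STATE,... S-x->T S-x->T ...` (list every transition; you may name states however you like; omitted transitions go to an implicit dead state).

Walk along `pqqq` while the input agrees: from s0 take `p` to s1, and so on. Any deviation drops to the rejecting sink s5. Once s4 is reached the prefix is confirmed and every continuation is accepted.
6 states suffice.
        p   q  
>  s0   s1  s5 
   s1   s5  s2 
   s2   s5  s3 
   s3   s5  s4 
 * s4   s4  s4 
   s5   s5  s5 
(> = start, * = accepting)

start=s0 accept=s4 s0-p->s1 s0-q->s5 s1-p->s5 s1-q->s2 s2-p->s5 s2-q->s3 s3-p->s5 s3-q->s4 s4-p->s4 s4-q->s4 s5-p->s5 s5-q->s5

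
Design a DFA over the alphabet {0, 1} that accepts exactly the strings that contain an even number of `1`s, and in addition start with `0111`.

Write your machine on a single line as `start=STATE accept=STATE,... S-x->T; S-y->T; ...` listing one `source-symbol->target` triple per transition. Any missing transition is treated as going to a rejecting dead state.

start=q0; accept=q6; q0-0->q1; q0-1->q2; q1-0->q2; q1-1->q3; q2-0->q2; q2-1->q2; q3-0->q2; q3-1->q4; q4-0->q2; q4-1->q5; q5-0->q5; q5-1->q6; q6-0->q6; q6-1->q5

Handle the two conditions separately and then intersect. The first has 2 states tracking the count of `1`s modulo 2; the second has 6 states tracking whether the input so far still matches the prefix `0111`. A product state is a pair (one from each), accepting exactly when both do. Equivalent product states are then merged.
With 7 states:
        0   1  
>  q0   q1  q2 
   q1   q2  q3 
   q2   q2  q2 
   q3   q2  q4 
   q4   q2  q5 
   q5   q5  q6 
 * q6   q6  q5 
(> = start, * = accepting)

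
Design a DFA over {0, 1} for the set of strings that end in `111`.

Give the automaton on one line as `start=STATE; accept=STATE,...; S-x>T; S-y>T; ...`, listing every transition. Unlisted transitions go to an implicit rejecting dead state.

Remember how much of `111` the current input suffix matches. State S0 means no match yet; S1 means the last symbol is `1`; S2 means the last 2 symbols are `11`; S3 means the last 3 symbols are `111`. Only S3 accepts. On a mismatch, fall back to the longest proper suffix that is still a prefix of `111`.
A 4-state machine:
        0   1  
>  S0   S0  S1 
   S1   S0  S2 
   S2   S0  S3 
 * S3   S0  S3 
(> = start, * = accepting)

start=S0; accept=S3; S0-0>S0; S0-1>S1; S1-0>S0; S1-1>S2; S2-0>S0; S2-1>S3; S3-0>S0; S3-1>S3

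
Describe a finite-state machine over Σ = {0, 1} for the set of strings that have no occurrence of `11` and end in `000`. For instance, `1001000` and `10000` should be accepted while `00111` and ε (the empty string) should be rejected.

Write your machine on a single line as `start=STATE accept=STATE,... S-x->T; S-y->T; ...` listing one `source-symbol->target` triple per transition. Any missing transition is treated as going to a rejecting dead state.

start=A; accept=F; A-0->B; A-1->C; B-0->D; B-1->C; C-0->B; C-1->E; D-0->F; D-1->C; E-0->E; E-1->E; F-0->F; F-1->C

Run two small machines in parallel and take their product. The first has 3 states tracking partial matches of the forbidden pattern `11`; the second has 4 states tracking how much of the suffix `000` has currently been matched. A product state is a pair (one from each), accepting exactly when both do. After merging equivalent states the machine shrinks.
6 states suffice.
       0  1 
>  A   B  C 
   B   D  C 
   C   B  E 
   D   F  C 
   E   E  E 
 * F   F  C 
(> = start, * = accepting)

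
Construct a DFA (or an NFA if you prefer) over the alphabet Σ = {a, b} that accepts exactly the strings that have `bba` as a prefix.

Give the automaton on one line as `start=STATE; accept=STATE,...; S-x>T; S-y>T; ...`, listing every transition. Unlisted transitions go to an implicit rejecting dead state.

start=q0; accept=q3; q0-a>q4; q0-b>q1; q1-a>q4; q1-b>q2; q2-a>q3; q2-b>q4; q3-a>q3; q3-b>q3; q4-a>q4; q4-b>q4

Walk along `bba` while the input agrees: from q0 take `b` to q1, and so on. Any deviation drops to the rejecting sink q4. Once q3 is reached the prefix is confirmed and every continuation is accepted.
With 5 states:
        a   b  
>  q0   q4  q1 
   q1   q4  q2 
   q2   q3  q4 
 * q3   q3  q3 
   q4   q4  q4 
(> = start, * = accepting)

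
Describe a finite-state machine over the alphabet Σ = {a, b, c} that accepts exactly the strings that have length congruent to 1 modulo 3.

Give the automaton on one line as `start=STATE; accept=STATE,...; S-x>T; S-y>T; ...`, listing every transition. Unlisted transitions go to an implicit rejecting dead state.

start=s0; accept=s1; s0-a>s1; s0-b>s1; s0-c>s1; s1-a>s2; s1-b>s2; s1-c>s2; s2-a>s0; s2-b>s0; s2-c>s0

Count input length modulo 3: every symbol advances one step around the cycle s0 → s1 → s2 → s0. Accept at s1.
With 3 states:
        a   b   c  
>  s0   s1  s1  s1 
 * s1   s2  s2  s2 
   s2   s0  s0  s0 
(> = start, * = accepting)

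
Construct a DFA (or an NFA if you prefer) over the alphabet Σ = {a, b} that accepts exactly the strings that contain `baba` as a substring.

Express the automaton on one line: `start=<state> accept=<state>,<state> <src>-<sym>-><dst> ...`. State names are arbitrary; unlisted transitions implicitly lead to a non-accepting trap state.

start=S0 accept=S4 S0-a->S0 S0-b->S1 S1-a->S2 S1-b->S1 S2-a->S0 S2-b->S3 S3-a->S4 S3-b->S1 S4-a->S4 S4-b->S4

Track how much of `baba` has been matched so far: state S0 is no progress, S4 is the absorbing accept state reached once `baba` has occurred. Intermediate states record partial matches; on a mismatch, fall back to the longest reusable overlap.
A 5-state machine:
        a   b  
>  S0   S0  S1 
   S1   S2  S1 
   S2   S0  S3 
   S3   S4  S1 
 * S4   S4  S4 
(> = start, * = accepting)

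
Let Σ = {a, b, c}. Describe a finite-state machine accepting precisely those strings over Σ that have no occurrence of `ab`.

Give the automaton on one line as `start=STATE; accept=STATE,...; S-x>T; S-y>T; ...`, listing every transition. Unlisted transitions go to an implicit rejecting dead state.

start=q0; accept=q0,q1; q0-a>q1; q0-b>q0; q0-c>q0; q1-a>q1; q1-b>q2; q1-c>q0; q2-a>q2; q2-b>q2; q2-c>q2

This is the complement of 'contains `ab`'. Use the same substring-matching states — q0 through q2 holding how much of `ab` has just been matched — but flip the accepting set: everything except the trap q2 accepts.
With 3 states:
        a   b   c  
>* q0   q1  q0  q0 
 * q1   q1  q2  q0 
   q2   q2  q2  q2 
(> = start, * = accepting)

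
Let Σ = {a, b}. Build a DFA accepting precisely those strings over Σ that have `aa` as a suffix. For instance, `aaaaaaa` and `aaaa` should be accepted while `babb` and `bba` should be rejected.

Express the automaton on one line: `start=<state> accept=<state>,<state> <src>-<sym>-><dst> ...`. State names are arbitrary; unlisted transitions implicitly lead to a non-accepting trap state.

Remember how much of `aa` the current input suffix matches. State q0 means no match yet; q1 means the last symbol is `a`; q2 means the last 2 symbols are `aa`. Only q2 accepts. On a mismatch, fall back to the longest proper suffix that is still a prefix of `aa`.
        a   b  
>  q0   q1  q0 
   q1   q2  q0 
 * q2   q2  q0 
(> = start, * = accepting)

start=q0 accept=q2 q0-a->q1 q0-b->q0 q1-a->q2 q1-b->q0 q2-a->q2 q2-b->q0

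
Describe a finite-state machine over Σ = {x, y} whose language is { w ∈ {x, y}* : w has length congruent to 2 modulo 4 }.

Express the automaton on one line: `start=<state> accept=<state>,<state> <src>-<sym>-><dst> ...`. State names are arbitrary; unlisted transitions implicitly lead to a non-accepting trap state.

start=S0 accept=S2 S0-x->S1 S0-y->S1 S1-x->S2 S1-y->S2 S2-x->S3 S2-y->S3 S3-x->S0 S3-y->S0

Count input length modulo 4: every symbol advances one step around the cycle S0 → S1 → S2 → S3 → S0. Accept at S2.
A 4-state machine:
        x   y  
>  S0   S1  S1 
   S1   S2  S2 
 * S2   S3  S3 
   S3   S0  S0 
(> = start, * = accepting)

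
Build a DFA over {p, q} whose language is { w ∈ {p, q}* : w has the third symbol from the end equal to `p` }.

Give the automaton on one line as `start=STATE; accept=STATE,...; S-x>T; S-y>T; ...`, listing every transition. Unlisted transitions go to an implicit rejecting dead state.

start=S0; accept=S7,S8,S9,S10; S0-p>S1; S0-q>S2; S1-p>S3; S1-q>S4; S2-p>S5; S2-q>S6; S3-p>S7; S3-q>S8; S4-p>S9; S4-q>S10; S5-p>S11; S5-q>S12; S6-p>S13; S6-q>S14; S7-p>S7; S7-q>S8; S8-p>S9; S8-q>S10; S9-p>S11; S9-q>S12; S10-p>S13; S10-q>S14; S11-p>S7; S11-q>S8; S12-p>S9; S12-q>S10; S13-p>S11; S13-q>S12; S14-p>S13; S14-q>S14

Because acceptance depends on a position counted from the end, the machine has to buffer the most recent 3 symbols. Make each state the string of the last up-to-3 symbols read; on input `x` shift the window left and append `x`. Accept when the buffered window has length 3 and begins with `p`.
          p    q  
>  S0     S1   S2 
   S1     S3   S4 
   S2     S5   S6 
   S3     S7   S8 
   S4     S9  S10 
   S5    S11  S12 
   S6    S13  S14 
 * S7     S7   S8 
 * S8     S9  S10 
 * S9    S11  S12 
 * S10   S13  S14 
   S11    S7   S8 
   S12    S9  S10 
   S13   S11  S12 
   S14   S13  S14 
(> = start, * = accepting)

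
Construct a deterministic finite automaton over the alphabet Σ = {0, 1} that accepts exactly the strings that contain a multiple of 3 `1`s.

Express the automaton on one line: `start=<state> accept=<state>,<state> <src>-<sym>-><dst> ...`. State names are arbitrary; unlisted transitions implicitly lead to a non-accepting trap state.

start=s0 accept=s0 s0-0->s0 s0-1->s1 s1-0->s1 s1-1->s2 s2-0->s2 s2-1->s0

Keep the running count of `1`s modulo 3: each `1` advances along the cycle s0 → s1 → s2 → s0 while other symbols loop. Accept at s0.
A 3-state machine:
        0   1  
>* s0   s0  s1 
   s1   s1  s2 
   s2   s2  s0 
(> = start, * = accepting)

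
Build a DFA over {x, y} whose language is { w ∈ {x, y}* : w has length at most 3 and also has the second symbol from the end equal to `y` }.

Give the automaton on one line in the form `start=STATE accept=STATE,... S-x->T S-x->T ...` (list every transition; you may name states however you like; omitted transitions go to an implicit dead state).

Run two small machines in parallel and take their product. One (5 states) tracks the input length, saturating at 4; the other (7 states) tracks the last 2 symbols read. Each combined state is a pair, one component from each; accept when both components accept. After merging equivalent states the machine shrinks.
7 states suffice.
        x   y  
>  s0   s1  s2 
   s1   s3  s4 
   s2   s5  s6 
   s3   s3  s3 
   s4   s5  s5 
 * s5   s3  s3 
 * s6   s5  s5 
(> = start, * = accepting)

start=s0 accept=s5,s6 s0-x->s1 s0-y->s2 s1-x->s3 s1-y->s4 s2-x->s5 s2-y->s6 s3-x->s3 s3-y->s3 s4-x->s5 s4-y->s5 s5-x->s3 s5-y->s3 s6-x->s5 s6-y->s5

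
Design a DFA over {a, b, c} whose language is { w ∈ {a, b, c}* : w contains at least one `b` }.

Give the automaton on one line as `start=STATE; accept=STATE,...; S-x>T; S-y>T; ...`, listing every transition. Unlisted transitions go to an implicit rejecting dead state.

Only the number of `b`s matters, and only up to 2. Make a chain q0 → q1 → q2 advanced by each `b` (with q2 absorbing); every other symbol self-loops. The accepting set is {q1, q2}.
3 states suffice.
        a   b   c  
>  q0   q0  q1  q0 
 * q1   q1  q2  q1 
 * q2   q2  q2  q2 
(> = start, * = accepting)

start=q0; accept=q1,q2; q0-a>q0; q0-b>q1; q0-c>q0; q1-a>q1; q1-b>q2; q1-c>q1; q2-a>q2; q2-b>q2; q2-c>q2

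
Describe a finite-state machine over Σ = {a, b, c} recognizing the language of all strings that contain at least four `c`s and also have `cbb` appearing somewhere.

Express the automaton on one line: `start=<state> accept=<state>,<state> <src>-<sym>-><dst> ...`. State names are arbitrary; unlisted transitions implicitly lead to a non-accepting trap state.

start=S0 accept=S15 S0-a->S0 S0-b->S0 S0-c->S1 S1-a->S2 S1-b->S3 S1-c->S4 S2-a->S2 S2-b->S2 S2-c->S4 S3-a->S2 S3-b->S5 S3-c->S4 S4-a->S6 S4-b->S7 S4-c->S8 S5-a->S5 S5-b->S5 S5-c->S9 S6-a->S6 S6-b->S6 S6-c->S8 S7-a->S6 S7-b->S9 S7-c->S8 S8-a->S10 S8-b->S11 S8-c->S12 S9-a->S9 S9-b->S9 S9-c->S13 S10-a->S10 S10-b->S10 S10-c->S12 S11-a->S10 S11-b->S13 S11-c->S12 S12-a->S10 S12-b->S14 S12-c->S12 S13-a->S13 S13-b->S13 S13-c->S15 S14-a->S10 S14-b->S15 S14-c->S12 S15-a->S15 S15-b->S15 S15-c->S15

Handle the two conditions separately and then intersect. The first has 6 states tracking the count of `c`s, saturating at 5; the second has 4 states tracking whether and how much of `cbb` has been seen. A product state is a pair (one from each), accepting exactly when both do. Minimizing collapses redundant product states.
16 states suffice.
          a    b    c  
>  S0     S0   S0   S1 
   S1     S2   S3   S4 
   S2     S2   S2   S4 
   S3     S2   S5   S4 
   S4     S6   S7   S8 
   S5     S5   S5   S9 
   S6     S6   S6   S8 
   S7     S6   S9   S8 
   S8    S10  S11  S12 
   S9     S9   S9  S13 
   S10   S10  S10  S12 
   S11   S10  S13  S12 
   S12   S10  S14  S12 
   S13   S13  S13  S15 
   S14   S10  S15  S12 
 * S15   S15  S15  S15 
(> = start, * = accepting)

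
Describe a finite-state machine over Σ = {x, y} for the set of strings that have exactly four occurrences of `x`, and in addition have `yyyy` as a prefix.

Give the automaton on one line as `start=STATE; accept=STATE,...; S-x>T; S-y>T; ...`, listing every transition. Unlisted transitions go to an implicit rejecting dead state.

start=s0; accept=s13; s0-x>s1; s0-y>s2; s1-x>s3; s1-y>s1; s2-x>s1; s2-y>s4; s3-x>s5; s3-y>s3; s4-x>s1; s4-y>s6; s5-x>s7; s5-y>s5; s6-x>s1; s6-y>s8; s7-x>s9; s7-y>s7; s8-x>s10; s8-y>s8; s9-x>s9; s9-y>s9; s10-x>s11; s10-y>s10; s11-x>s12; s11-y>s11; s12-x>s13; s12-y>s12; s13-x>s14; s13-y>s13; s14-x>s14; s14-y>s14

Run two small machines in parallel and take their product. One (6 states) tracks the count of `x`s, saturating at 5; the other (6 states) tracks whether the input so far still matches the prefix `yyyy`. Each combined state is a pair, one component from each; accept when both components accept.
With 15 states:
          x    y  
>  s0     s1   s2 
   s1     s3   s1 
   s2     s1   s4 
   s3     s5   s3 
   s4     s1   s6 
   s5     s7   s5 
   s6     s1   s8 
   s7     s9   s7 
   s8    s10   s8 
   s9     s9   s9 
   s10   s11  s10 
   s11   s12  s11 
   s12   s13  s12 
 * s13   s14  s13 
   s14   s14  s14 
(> = start, * = accepting)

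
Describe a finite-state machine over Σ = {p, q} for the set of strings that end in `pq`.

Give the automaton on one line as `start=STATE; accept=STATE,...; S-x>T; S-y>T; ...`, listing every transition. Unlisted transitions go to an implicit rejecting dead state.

Remember how much of `pq` the current input suffix matches. State s0 means no match yet; s1 means the last symbol is `p`; s2 means the last 2 symbols are `pq`. Only s2 accepts. On a mismatch, fall back to the longest proper suffix that is still a prefix of `pq`.
3 states suffice.
        p   q  
>  s0   s1  s0 
   s1   s1  s2 
 * s2   s1  s0 
(> = start, * = accepting)

start=s0; accept=s2; s0-p>s1; s0-q>s0; s1-p>s1; s1-q>s2; s2-p>s1; s2-q>s0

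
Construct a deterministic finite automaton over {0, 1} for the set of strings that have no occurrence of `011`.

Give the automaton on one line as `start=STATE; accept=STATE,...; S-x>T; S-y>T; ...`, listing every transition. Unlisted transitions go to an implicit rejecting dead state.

This is the complement of 'contains `011`'. Use the same substring-matching states — s0 through s3 holding how much of `011` has just been matched — but flip the accepting set: everything except the trap s3 accepts.
4 states suffice.
        0   1  
>* s0   s1  s0 
 * s1   s1  s2 
 * s2   s1  s3 
   s3   s3  s3 
(> = start, * = accepting)

start=s0; accept=s0,s1,s2; s0-0>s1; s0-1>s0; s1-0>s1; s1-1>s2; s2-0>s1; s2-1>s3; s3-0>s3; s3-1>s3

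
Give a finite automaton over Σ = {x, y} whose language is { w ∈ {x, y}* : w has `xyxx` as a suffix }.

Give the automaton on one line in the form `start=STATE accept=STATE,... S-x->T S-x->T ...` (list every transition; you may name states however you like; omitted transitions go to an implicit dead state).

Let each state record the length of the longest suffix of the input read so far that is also a prefix of `xyxx`. S1 means the last symbol is `x`; S2 means the last 2 symbols are `xy`; S3 means the last 3 symbols are `xyx`; S4 means the last 4 symbols are `xyxx`. Accept only at S4, where the string currently ends in `xyxx`.
5 states suffice.
        x   y  
>  S0   S1  S0 
   S1   S1  S2 
   S2   S3  S0 
   S3   S4  S2 
 * S4   S1  S2 
(> = start, * = accepting)

start=S0 accept=S4 S0-x->S1 S0-y->S0 S1-x->S1 S1-y->S2 S2-x->S3 S2-y->S0 S3-x->S4 S3-y->S2 S4-x->S1 S4-y->S2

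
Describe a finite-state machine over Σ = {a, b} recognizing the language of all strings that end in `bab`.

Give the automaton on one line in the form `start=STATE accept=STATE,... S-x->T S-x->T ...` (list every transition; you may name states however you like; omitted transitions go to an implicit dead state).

Remember how much of `bab` the current input suffix matches. State S0 means no match yet; S1 means the last symbol is `b`; S2 means the last 2 symbols are `ba`; S3 means the last 3 symbols are `bab`. Only S3 accepts. On a mismatch, fall back to the longest proper suffix that is still a prefix of `bab`.
        a   b  
>  S0   S0  S1 
   S1   S2  S1 
   S2   S0  S3 
 * S3   S2  S1 
(> = start, * = accepting)

start=S0 accept=S3 S0-a->S0 S0-b->S1 S1-a->S2 S1-b->S1 S2-a->S0 S2-b->S3 S3-a->S2 S3-b->S1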